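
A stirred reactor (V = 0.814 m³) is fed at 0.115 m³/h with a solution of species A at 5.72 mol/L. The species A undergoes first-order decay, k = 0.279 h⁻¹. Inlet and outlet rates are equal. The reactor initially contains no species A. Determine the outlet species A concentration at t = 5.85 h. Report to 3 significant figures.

Accumulation = in − out − consumed: V dC/dt = Q C_in − Q C − k V C.
dC/dt = (Q/V) C_in − (Q/V + k) C; effective rate a = Q/V + k = 0.14128 + 0.279 = 0.42028 h⁻¹.
C_ss = Q C_in/(Q + kV) = 1.9228 mol/L; C(t) = C_ss + (C₀ − C_ss) e^(−a t).
C(5.85) = 1.9228 + (-1.9228)·e^(−0.42028·5.85) = 1.9228 + (-1.9228)·0.085553 = 1.7583 mol/L.

1.76 mol/L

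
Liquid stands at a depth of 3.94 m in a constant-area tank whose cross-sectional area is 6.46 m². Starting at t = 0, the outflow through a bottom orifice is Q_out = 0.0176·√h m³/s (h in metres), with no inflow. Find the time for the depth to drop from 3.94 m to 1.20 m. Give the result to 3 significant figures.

A dh/dt = −Q_out = −0.0176 √h.
This is separable: 2 d(√h)/dt = −0.0176/A, so √h = √h₀ − (0.0176/(2A)) t.
t = 2A(√h₀ − √h)/0.0176 = 2·6.46·(√3.94 − √1.20)/0.0176
  = 12.920 × (1.9849 − 1.0954) / 0.0176 = 652.97 s.

653 s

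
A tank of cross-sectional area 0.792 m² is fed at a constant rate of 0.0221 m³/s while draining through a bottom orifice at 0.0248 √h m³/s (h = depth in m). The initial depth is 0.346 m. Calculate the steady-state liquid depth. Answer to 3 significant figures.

Level balance: A dh/dt = 0.0221 − 0.0248 √h. Setting dh/dt = 0:
Q_in = 0.0248 √h_ss ⇒ √h_ss = 0.0221/0.0248 = 0.89113.
h_ss = 0.89113² = 0.79411 m. (Since h₀ = 0.346 m < h_ss, the level will rise toward this value.)

0.794 m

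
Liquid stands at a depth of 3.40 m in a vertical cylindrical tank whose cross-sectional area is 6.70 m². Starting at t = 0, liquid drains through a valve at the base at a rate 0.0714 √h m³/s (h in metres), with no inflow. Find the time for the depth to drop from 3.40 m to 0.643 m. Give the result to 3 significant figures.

196 s

With no inflow, A dh/dt = −0.0714 √h.
Separate and integrate: 2(√h − √h₀) = −(0.0714/A) t.
t = 2A(√h₀ − √h)/0.0714 = 2·6.70·(√3.40 − √0.643)/0.0714
  = 13.400 × (1.8439 − 0.80187) / 0.0714 = 195.56 s.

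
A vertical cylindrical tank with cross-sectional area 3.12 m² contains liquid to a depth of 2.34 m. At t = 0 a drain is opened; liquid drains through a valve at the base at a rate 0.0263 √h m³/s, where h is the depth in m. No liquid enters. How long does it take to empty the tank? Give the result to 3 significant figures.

363 s

A dh/dt = −Q_out = −0.0263 √h.
This is separable: 2 d(√h)/dt = −0.0263/A, so √h = √h₀ − (0.0263/(2A)) t.
Set h = 0: 2√h₀ = (0.0263/A) t_empty ⇒ t_empty = 2A√h₀/0.0263.
t_empty = 2·3.12·√2.34/0.0263 = 6.2400·1.5297/0.0263 = 362.94 s.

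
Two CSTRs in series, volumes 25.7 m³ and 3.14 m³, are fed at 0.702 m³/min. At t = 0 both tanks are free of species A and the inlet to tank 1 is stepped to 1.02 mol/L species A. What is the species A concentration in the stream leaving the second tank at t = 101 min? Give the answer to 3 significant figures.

Each tank obeys Vᵢ dCᵢ/dt = Q(Cᵢ₋₁ − Cᵢ), so τᵢ = Vᵢ/Q.
τ₁ = 25.7/0.702 = 36.610 min; τ₂ = 3.14/0.702 = 4.4729 min.
Tank 1: C₁ = C_in(1 − e^(−t/τ₁)). Tank 2 (τ₁ ≠ τ₂): C₂ = C_in[1 − (τ₁ e^(−t/τ₁) − τ₂ e^(−t/τ₂))/(τ₁ − τ₂)].
At t = 101: e^(−t/τ₁) = 0.063366, e^(−t/τ₂) = 1.5614e-10.
C₂ = 1.02·[1 − (36.610·0.063366 − 4.4729·1.5614e-10)/(32.137)] = 1.02·0.92781 = 0.94637 mol/L.

0.946 mol/L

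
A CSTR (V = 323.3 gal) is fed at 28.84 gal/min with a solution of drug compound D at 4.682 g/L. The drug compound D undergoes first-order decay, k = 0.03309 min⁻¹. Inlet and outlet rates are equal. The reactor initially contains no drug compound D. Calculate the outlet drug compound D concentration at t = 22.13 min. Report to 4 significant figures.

Accumulation = in − out − consumed: V dC/dt = Q C_in − Q C − k V C.
dC/dt = (Q/V) C_in − (Q/V + k) C; effective rate a = Q/V + k = 0.0892051 + 0.03309 = 0.122295 min⁻¹.
C_ss = Q C_in/(Q + kV) = 3.41517 g/L; C(t) = C_ss + (C₀ − C_ss) e^(−a t).
C(22.13) = 3.41517 + (-3.41517)·e^(−0.122295·22.13) = 3.41517 + (-3.41517)·0.0667774 = 3.18711 g/L.

3.187 g/L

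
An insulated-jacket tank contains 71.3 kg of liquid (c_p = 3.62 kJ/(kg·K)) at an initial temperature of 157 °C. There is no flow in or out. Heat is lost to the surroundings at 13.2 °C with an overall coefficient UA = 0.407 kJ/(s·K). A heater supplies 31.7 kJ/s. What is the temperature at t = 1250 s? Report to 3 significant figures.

100 °C

M c_p dT/dt = −UA(T − T_amb) + Q̇.
dT/dt = (T_ss − T)/τ with T_ss = T_amb + Q̇/UA = 13.2 + 31.7/0.407 = 91.087 °C, τ = M c_p/UA = 71.3·3.62/0.407 = 634.17 s.
This is linear first-order; T(t) = T_ss + (T₀ − T_ss) e^(−t/τ).
T(1250) = 91.087 + (65.913)·0.13931 = 100.27 °C.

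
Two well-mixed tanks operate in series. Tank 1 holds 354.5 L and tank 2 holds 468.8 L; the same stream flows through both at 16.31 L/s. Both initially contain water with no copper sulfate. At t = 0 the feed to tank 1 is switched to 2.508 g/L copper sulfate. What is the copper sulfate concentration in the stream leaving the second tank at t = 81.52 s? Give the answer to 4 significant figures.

2.088 g/L

Each tank obeys Vᵢ dCᵢ/dt = Q(Cᵢ₋₁ − Cᵢ), so τᵢ = Vᵢ/Q.
τ₁ = 354.5/16.31 = 21.7351 s; τ₂ = 468.8/16.31 = 28.7431 s.
Solving the cascade with C₁(0)=C₂(0)=0 gives C₂(t) = C_in[1 − (τ₁ e^(−t/τ₁) − τ₂ e^(−t/τ₂))/(τ₁ − τ₂)].
At t = 81.52: e^(−t/τ₁) = 0.0235034, e^(−t/τ₂) = 0.0586505.
C₂ = 2.508·[1 − (21.7351·0.0235034 − 28.7431·0.0586505)/(-7.00797)] = 2.508·0.832341 = 2.08751 g/L.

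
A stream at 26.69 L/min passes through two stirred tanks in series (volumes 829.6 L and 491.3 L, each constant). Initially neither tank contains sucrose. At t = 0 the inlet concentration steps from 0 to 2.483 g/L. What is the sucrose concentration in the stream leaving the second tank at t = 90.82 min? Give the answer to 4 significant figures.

Species balance on tank i: dCᵢ/dt = (Cᵢ₋₁ − Cᵢ)/τᵢ with τᵢ = Vᵢ/Q.
τ₁ = 829.6/26.69 = 31.0828 min; τ₂ = 491.3/26.69 = 18.4076 min.
Tank 1: C₁ = C_in(1 − e^(−t/τ₁)). Tank 2 (τ₁ ≠ τ₂): C₂ = C_in[1 − (τ₁ e^(−t/τ₁) − τ₂ e^(−t/τ₂))/(τ₁ − τ₂)].
At t = 90.82: e^(−t/τ₁) = 0.0538328, e^(−t/τ₂) = 0.00719895.
C₂ = 2.483·[1 − (31.0828·0.0538328 − 18.4076·0.00719895)/(12.6752)] = 2.483·0.878443 = 2.18117 g/L.

2.181 g/L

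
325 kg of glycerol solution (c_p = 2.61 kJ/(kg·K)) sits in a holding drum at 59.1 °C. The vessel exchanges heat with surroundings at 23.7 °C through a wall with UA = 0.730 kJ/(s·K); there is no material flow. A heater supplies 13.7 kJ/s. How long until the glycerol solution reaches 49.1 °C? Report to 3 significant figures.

First-law balance (no shaft work): M c_p dT/dt = −UA(T − T_amb) + Q̇.
τ = M c_p/UA = 1162.0 s; T_ss = T_amb + Q̇/UA = 23.7 + 13.7/0.730 = 42.467 °C.
T(t) = T_ss + (T₀ − T_ss)e^(−t/τ); set T = 49.1:
t = −τ ln[(T − T_ss)/(T₀ − T_ss)] = −1162.0 · ln(0.39878) = 1068.3 s.

1070 s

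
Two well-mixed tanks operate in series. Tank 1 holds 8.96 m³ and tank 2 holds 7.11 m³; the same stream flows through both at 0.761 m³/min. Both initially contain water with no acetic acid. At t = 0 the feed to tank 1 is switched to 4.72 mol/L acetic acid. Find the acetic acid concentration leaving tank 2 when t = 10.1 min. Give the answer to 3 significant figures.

1.18 mol/L

Species balance on tank i: dCᵢ/dt = (Cᵢ₋₁ − Cᵢ)/τᵢ with τᵢ = Vᵢ/Q.
τ₁ = 8.96/0.761 = 11.774 min; τ₂ = 7.11/0.761 = 9.3430 min.
Tank 1: C₁ = C_in(1 − e^(−t/τ₁)). Tank 2 (τ₁ ≠ τ₂): C₂ = C_in[1 − (τ₁ e^(−t/τ₁) − τ₂ e^(−t/τ₂))/(τ₁ − τ₂)].
At t = 10.1: e^(−t/τ₁) = 0.42408, e^(−t/τ₂) = 0.33925.
C₂ = 4.72·[1 − (11.774·0.42408 − 9.3430·0.33925)/(2.4310)] = 4.72·0.24987 = 1.1794 mol/L.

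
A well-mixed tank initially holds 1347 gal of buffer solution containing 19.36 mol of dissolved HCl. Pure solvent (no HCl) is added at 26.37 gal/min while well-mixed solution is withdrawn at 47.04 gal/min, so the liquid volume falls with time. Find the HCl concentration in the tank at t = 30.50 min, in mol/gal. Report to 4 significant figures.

Let m(t) be the amount of HCl. Volume: V(t) = V₀ + (Q_in − Q_out) t = 1347 − 20.6700 t; V(30.50) = 716.565 gal.
Solute balance: dm/dt = 0 − Q_out C = −Q_out m/V(t).
dm/m = −Q_out dt/(V₀ − 20.6700 t); integrating gives ln(m/m₀) = −(Q_out/(Q_in−Q_out)) ln(V/V₀).
m = m₀ (V₀/V)^(Q_out/(Q_in−Q_out)) = 19.36 × (1347/716.565)^(-2.27576) = 4.60354 mol.
C = m/V = 4.60354/716.565 = 0.00642445 mol/gal.

0.006424 mol/gal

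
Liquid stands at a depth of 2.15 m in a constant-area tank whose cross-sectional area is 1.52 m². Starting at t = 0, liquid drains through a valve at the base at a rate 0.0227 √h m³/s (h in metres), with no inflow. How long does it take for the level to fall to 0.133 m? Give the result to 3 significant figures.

Unsteady balance on liquid volume: A dh/dt = −0.0227 √h.
∫ h^(−1/2) dh = −(0.0227/A) ∫ dt, giving 2√h = 2√h₀ − (0.0227/A) t.
t = 2A(√h₀ − √h)/0.0227 = 2·1.52·(√2.15 − √0.133)/0.0227
  = 3.0400 × (1.4663 − 0.36469) / 0.0227 = 147.53 s.

148 s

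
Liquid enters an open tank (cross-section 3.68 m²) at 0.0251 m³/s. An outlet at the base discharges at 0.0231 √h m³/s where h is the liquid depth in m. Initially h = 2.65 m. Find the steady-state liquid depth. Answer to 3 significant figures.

Mass balance (ρ constant): A dh/dt = Q_in − 0.0231 √h. At steady state dh/dt = 0:
Q_in = 0.0231 √h_ss ⇒ √h_ss = 0.0251/0.0231 = 1.0866.
h_ss = 1.0866² = 1.1807 m. (Since h₀ = 2.65 m > h_ss, the level will fall toward this value.)

1.18 m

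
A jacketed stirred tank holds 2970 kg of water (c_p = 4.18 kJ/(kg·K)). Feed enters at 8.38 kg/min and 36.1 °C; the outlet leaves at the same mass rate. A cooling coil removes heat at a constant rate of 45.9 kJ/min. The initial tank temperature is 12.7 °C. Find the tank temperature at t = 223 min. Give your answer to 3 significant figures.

M c_p dT/dt = ṁ c_p (T_in − T) − Q̇.
τ = M/ṁ = 354.42 min; T_ss = T_in − Q̇/(ṁ c_p) = 36.1 − 45.9/(8.38·4.18) = 34.790 °C.
This is linear first-order; T(t) = T_ss + (T₀ − T_ss) e^(−t/τ).
T(223) = 34.790 + (-22.090)·e^(−223/354.42) = 34.790 + (-22.090)·0.53302 = 23.016 °C.

23.0 °C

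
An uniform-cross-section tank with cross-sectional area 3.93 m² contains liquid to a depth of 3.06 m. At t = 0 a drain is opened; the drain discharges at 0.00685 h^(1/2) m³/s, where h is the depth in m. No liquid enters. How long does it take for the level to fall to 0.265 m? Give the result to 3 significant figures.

A dh/dt = −Q_out = −0.00685 √h.
This is separable: 2 d(√h)/dt = −0.00685/A, so √h = √h₀ − (0.00685/(2A)) t.
t = 2A(√h₀ − √h)/0.00685 = 2·3.93·(√3.06 − √0.265)/0.00685
  = 7.8600 × (1.7493 − 0.51478) / 0.00685 = 1416.5 s.

1420 s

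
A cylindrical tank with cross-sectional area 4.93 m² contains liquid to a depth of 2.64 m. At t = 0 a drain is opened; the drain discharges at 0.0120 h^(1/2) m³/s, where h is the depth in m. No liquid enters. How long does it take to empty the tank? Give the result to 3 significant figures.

With no inflow, A dh/dt = −0.0120 √h.
∫ h^(−1/2) dh = −(0.0120/A) ∫ dt, giving 2√h = 2√h₀ − (0.0120/A) t.
Set h = 0: 2√h₀ = (0.0120/A) t_empty ⇒ t_empty = 2A√h₀/0.0120.
t_empty = 2·4.93·√2.64/0.0120 = 9.8600·1.6248/0.0120 = 1335.1 s.

1340 s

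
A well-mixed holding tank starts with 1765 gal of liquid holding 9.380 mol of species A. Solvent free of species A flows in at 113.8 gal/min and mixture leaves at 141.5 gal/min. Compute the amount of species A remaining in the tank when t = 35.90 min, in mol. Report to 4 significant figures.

0.1360 mol

Let m(t) be the amount of species A. Volume: V(t) = V₀ + (Q_in − Q_out) t = 1765 − 27.7000 t; V(35.90) = 770.570 gal.
Species balance (pure solvent in): dm/dt = −Q_out · m/V(t).
dm/m = −Q_out dt/(V₀ − 27.7000 t); integrating gives ln(m/m₀) = −(Q_out/(Q_in−Q_out)) ln(V/V₀).
m = m₀ (V₀/V)^(Q_out/(Q_in−Q_out)) = 9.380 × (1765/770.570)^(-5.10830) = 0.136006 mol.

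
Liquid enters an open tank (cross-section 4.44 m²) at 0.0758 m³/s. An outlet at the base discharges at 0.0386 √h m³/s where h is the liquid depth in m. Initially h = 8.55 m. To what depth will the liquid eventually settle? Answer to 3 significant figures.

3.86 m

Level balance: A dh/dt = 0.0758 − 0.0386 √h. Setting dh/dt = 0:
Q_in = 0.0386 √h_ss ⇒ √h_ss = 0.0758/0.0386 = 1.9637.
h_ss = 1.9637² = 3.8562 m. (Since h₀ = 8.55 m > h_ss, the level will fall toward this value.)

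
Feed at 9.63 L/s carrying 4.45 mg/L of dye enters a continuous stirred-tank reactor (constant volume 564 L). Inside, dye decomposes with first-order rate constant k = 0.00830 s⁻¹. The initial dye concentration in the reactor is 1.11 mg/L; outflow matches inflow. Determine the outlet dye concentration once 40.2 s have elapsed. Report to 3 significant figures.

2.31 mg/L

Accumulation = in − out − consumed: V dC/dt = Q C_in − Q C − k V C.
This is linear with rate a = Q/V + k = 0.025374 s⁻¹.
C_ss = Q C_in/(Q + kV) = 2.9944 mg/L; C(t) = C_ss + (C₀ − C_ss) e^(−a t).
C(40.2) = 2.9944 + (-1.8844)·e^(−0.025374·40.2) = 2.9944 + (-1.8844)·0.36058 = 2.3149 mg/L.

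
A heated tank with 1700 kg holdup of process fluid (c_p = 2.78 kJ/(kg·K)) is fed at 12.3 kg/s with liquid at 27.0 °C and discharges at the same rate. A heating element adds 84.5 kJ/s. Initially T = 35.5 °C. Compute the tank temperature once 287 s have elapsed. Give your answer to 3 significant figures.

30.2 °C

First-law balance (no shaft work): M c_p dT/dt = ṁ c_p (T_in − T) + 84.5.
τ = M/ṁ = 138.21 s; T_ss = T_in + Q̇/(ṁ c_p) = 27.0 + 84.5/(12.3·2.78) = 29.471 °C.
This is linear first-order; T(t) = T_ss + (T₀ − T_ss) e^(−t/τ).
T(287) = 29.471 + (6.0288)·e^(−287/138.21) = 29.471 + (6.0288)·0.12536 = 30.227 °C.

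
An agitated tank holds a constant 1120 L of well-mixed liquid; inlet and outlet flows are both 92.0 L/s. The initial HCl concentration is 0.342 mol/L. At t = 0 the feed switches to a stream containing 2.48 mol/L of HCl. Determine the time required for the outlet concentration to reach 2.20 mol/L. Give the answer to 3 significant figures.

24.7 s

Mass balance on the solute (V constant): V dC/dt = Q(C_in − C), so τ = V/Q = 12.174 s.
C(t) = C_in + (C₀ − C_in) e^(−t/τ). Set C = 2.20 and solve for t:
e^(−t/τ) = (C − C_in)/(C₀ − C_in) = (2.20 − 2.48)/(0.342 − 2.48) = 0.13096
t = −τ ln(…) = 12.174 × 2.0328 = 24.748 s.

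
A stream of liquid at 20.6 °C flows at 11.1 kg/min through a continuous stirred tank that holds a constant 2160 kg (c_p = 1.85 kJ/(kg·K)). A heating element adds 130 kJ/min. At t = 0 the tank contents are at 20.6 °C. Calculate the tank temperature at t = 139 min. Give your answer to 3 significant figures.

23.8 °C

M c_p dT/dt = ṁ c_p (T_in − T) + Q̇.
Rearrange: dT/dt = (T_ss − T)/τ with τ = M/ṁ = 194.59 min and T_ss = T_in + Q̇/(ṁ c_p) = 26.931 °C.
T approaches T_ss exponentially: T(t) = T_ss + (T₀ − T_ss) e^(−t/τ).
T(139) = 26.931 + (-6.3307)·e^(−139/194.59) = 26.931 + (-6.3307)·0.48953 = 23.832 °C.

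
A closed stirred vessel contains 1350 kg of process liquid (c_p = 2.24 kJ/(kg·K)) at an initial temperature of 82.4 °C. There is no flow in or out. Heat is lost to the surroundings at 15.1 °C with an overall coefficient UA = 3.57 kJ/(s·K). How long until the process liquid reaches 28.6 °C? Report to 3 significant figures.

Energy balance: M c_p dT/dt = −UA(T − T_amb).
τ = M c_p/UA = 847.06 s; T_ss = T_amb = 15.100 °C.
T(t) = T_ss + (T₀ − T_ss)e^(−t/τ); set T = 28.6:
t = −τ ln[(T − T_ss)/(T₀ − T_ss)] = −847.06 · ln(0.20059) = 1360.8 s.

1360 s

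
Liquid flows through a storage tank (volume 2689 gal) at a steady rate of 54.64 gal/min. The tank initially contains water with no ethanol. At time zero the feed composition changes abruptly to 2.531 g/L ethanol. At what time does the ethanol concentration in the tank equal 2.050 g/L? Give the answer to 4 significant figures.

Species balance: V dC/dt = Q(C_in − C) ⇒ τ = V/Q = 49.2130 min.
C(t) = C_in + (C₀ − C_in) e^(−t/τ). Set C = 2.050 and solve for t:
e^(−t/τ) = (C − C_in)/(C₀ − C_in) = (2.050 − 2.531)/(0 − 2.531) = 0.190043
t = −τ ln(…) = 49.2130 × 1.66050 = 81.7184 min.

81.72 min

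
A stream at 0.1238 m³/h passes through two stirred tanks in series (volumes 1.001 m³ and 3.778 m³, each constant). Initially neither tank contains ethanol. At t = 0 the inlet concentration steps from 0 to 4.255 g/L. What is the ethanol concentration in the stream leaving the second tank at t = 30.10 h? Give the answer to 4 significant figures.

2.133 g/L

Species balance on tank i: dCᵢ/dt = (Cᵢ₋₁ − Cᵢ)/τᵢ with τᵢ = Vᵢ/Q.
τ₁ = 1.001/0.1238 = 8.08562 h; τ₂ = 3.778/0.1238 = 30.5170 h.
Tank 1: C₁ = C_in(1 − e^(−t/τ₁)). Tank 2 (τ₁ ≠ τ₂): C₂ = C_in[1 − (τ₁ e^(−t/τ₁) − τ₂ e^(−t/τ₂))/(τ₁ − τ₂)].
At t = 30.10: e^(−t/τ₁) = 0.0241697, e^(−t/τ₂) = 0.372940.
C₂ = 4.255·[1 − (8.08562·0.0241697 − 30.5170·0.372940)/(-22.4313)] = 4.255·0.501341 = 2.13321 g/L.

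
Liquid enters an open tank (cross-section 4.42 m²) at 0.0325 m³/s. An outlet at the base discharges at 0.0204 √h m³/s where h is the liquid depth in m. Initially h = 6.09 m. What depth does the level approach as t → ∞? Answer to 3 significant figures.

2.54 m

Accumulation of liquid (constant cross-section A): A dh/dt = Q_in − 0.0204 √h. At steady state dh/dt = 0:
Q_in = 0.0204 √h_ss ⇒ √h_ss = 0.0325/0.0204 = 1.5931.
h_ss = 1.5931² = 2.5381 m. (Since h₀ = 6.09 m > h_ss, the level will fall toward this value.)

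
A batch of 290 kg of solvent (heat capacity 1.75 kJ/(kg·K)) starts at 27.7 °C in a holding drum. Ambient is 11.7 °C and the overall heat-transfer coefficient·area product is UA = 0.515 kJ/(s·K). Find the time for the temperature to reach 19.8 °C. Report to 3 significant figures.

Heat balance on the well-mixed liquid: M c_p dT/dt = −UA(T − T_amb).
τ = M c_p/UA = 985.44 s; T_ss = T_amb = 11.700 °C.
T(t) = T_ss + (T₀ − T_ss)e^(−t/τ); set T = 19.8:
t = −τ ln[(T − T_ss)/(T₀ − T_ss)] = −985.44 · ln(0.50625) = 670.81 s.

671 s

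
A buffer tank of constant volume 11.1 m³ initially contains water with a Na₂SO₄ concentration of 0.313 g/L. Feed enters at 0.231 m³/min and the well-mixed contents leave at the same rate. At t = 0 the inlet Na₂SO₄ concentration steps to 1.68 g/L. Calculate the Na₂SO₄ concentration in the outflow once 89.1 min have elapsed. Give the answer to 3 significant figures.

1.47 g/L

Transient balance on the dissolved component: V dC/dt = Q(C_in − C).
Rewrite as dC/dt + C/τ = C_in/τ, τ = V/Q = 48.052 min.
Solution: C(t) = C_in + (C₀ − C_in) e^(−t/τ).
C(89.1) = 1.68 + (0.313 − 1.68)·e^(−89.1/48.052) = 1.68 + (-1.3670)·0.15657 = 1.4660 g/L.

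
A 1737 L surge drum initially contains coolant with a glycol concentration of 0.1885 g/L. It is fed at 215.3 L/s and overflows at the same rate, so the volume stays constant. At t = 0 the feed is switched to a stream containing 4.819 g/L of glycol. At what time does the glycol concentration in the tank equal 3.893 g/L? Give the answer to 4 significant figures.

Species balance: V dC/dt = Q(C_in − C) ⇒ τ = V/Q = 8.06781 s.
C(t) = C_in + (C₀ − C_in) e^(−t/τ). Set C = 3.893 and solve for t:
e^(−t/τ) = (C − C_in)/(C₀ − C_in) = (3.893 − 4.819)/(0.1885 − 4.819) = 0.199978
t = −τ ln(…) = 8.06781 × 1.60955 = 12.9855 s.

12.99 s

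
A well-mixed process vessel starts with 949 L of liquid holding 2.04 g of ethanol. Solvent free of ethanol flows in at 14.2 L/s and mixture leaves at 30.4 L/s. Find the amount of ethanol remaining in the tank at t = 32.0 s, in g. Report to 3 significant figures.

0.463 g

Let m(t) be the amount of ethanol. Volume: V(t) = V₀ + (Q_in − Q_out) t = 949 − 16.200 t; V(32.0) = 430.60 L.
Species balance (pure solvent in): dm/dt = −Q_out · m/V(t).
dm/m = −Q_out dt/(V₀ − 16.200 t); integrating gives ln(m/m₀) = −(Q_out/(Q_in−Q_out)) ln(V/V₀).
m = m₀ (V₀/V)^(Q_out/(Q_in−Q_out)) = 2.04 × (949/430.60)^(-1.8765) = 0.46304 g.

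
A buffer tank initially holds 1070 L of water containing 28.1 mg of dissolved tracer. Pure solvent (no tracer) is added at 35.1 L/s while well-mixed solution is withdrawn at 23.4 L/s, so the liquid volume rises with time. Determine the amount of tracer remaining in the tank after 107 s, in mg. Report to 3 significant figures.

Total volume: dV/dt = Q_in − Q_out = 11.700 L/s, so V(t) = 1070 + 11.700 t and V(107) = 2321.9 L.
Solute balance: dm/dt = 0 − Q_out C = −Q_out m/V(t).
Separate: dm/m = −Q_out dt/V(t) ⇒ ln(m/m₀) = −(Q_out/(Q_in−Q_out)) ln(V/V₀).
m = m₀ (V₀/V)^(Q_out/(Q_in−Q_out)) = 28.1 × (1070/2321.9)^(2.0000) = 5.9674 mg.

5.97 mg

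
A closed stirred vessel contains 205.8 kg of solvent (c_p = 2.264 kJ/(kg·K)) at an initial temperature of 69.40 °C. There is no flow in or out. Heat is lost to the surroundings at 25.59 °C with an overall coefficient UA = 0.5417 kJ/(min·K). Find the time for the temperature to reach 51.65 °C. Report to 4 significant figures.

Unsteady energy balance on the tank contents: M c_p dT/dt = −UA(T − T_amb).
τ = M c_p/UA = 860.128 min; T_ss = T_amb = 25.5900 °C.
T(t) = T_ss + (T₀ − T_ss)e^(−t/τ); set T = 51.65:
t = −τ ln[(T − T_ss)/(T₀ − T_ss)] = −860.128 · ln(0.594841) = 446.802 min.

446.8 min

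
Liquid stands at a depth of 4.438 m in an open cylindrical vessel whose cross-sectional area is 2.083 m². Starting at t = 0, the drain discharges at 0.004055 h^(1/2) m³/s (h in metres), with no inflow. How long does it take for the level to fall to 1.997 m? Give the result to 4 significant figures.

712.5 s

Unsteady balance on liquid volume: A dh/dt = −0.004055 √h.
∫ h^(−1/2) dh = −(0.004055/A) ∫ dt, giving 2√h = 2√h₀ − (0.004055/A) t.
t = 2A(√h₀ − √h)/0.004055 = 2·2.083·(√4.438 − √1.997)/0.004055
  = 4.16600 × (2.10666 − 1.41315) / 0.004055 = 712.487 s.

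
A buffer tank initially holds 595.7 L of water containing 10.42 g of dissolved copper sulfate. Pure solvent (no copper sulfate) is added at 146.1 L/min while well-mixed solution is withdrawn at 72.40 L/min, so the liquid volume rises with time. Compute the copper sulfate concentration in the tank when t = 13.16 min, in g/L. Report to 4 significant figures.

Let m(t) be the amount of copper sulfate. Volume: V(t) = V₀ + (Q_in − Q_out) t = 595.7 + 73.7000 t; V(13.16) = 1565.59 L.
Solute balance: dm/dt = 0 − Q_out C = −Q_out m/V(t).
dm/m = −Q_out dt/(V₀ + 73.7000 t); integrating gives ln(m/m₀) = −(Q_out/(Q_in−Q_out)) ln(V/V₀).
m = m₀ (V₀/V)^(Q_out/(Q_in−Q_out)) = 10.42 × (595.7/1565.59)^(0.982361) = 4.03291 g.
C = m/V = 4.03291/1565.59 = 0.00257597 g/L.

0.002576 g/L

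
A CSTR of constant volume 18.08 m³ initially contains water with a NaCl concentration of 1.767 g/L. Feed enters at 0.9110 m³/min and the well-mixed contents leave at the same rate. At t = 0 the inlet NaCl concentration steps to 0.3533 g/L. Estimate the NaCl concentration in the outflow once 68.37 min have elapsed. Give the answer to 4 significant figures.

Species balance on the tank: V dC/dt = Q(C_in − C).
Rewrite as dC/dt + C/τ = C_in/τ, τ = V/Q = 19.8463 min.
Integrating: C(t) = C_in + (C₀ − C_in) e^(−t/τ).
C(68.37) = 0.3533 + (1.767 − 0.3533)·e^(−68.37/19.8463) = 0.3533 + (1.41370)·0.0319057 = 0.398405 g/L.

0.3984 g/L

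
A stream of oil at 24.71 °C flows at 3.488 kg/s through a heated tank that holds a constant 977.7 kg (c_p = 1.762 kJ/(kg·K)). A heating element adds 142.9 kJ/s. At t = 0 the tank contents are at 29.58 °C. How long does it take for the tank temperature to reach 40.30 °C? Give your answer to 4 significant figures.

245.3 s

M c_p dT/dt = ṁ c_p (T_in − T) + Q̇.
τ = M/ṁ = 280.304 s; T_ss = T_in + Q̇/(ṁ c_p) = 47.9614 °C.
T(t) = T_ss + (T₀ − T_ss) e^(−t/τ). Set T = 40.30:
e^(−t/τ) = (40.30 − 47.9614)/(29.58 − 47.9614) = 0.416803
t = −280.304 · ln(0.416803) = 245.306 s.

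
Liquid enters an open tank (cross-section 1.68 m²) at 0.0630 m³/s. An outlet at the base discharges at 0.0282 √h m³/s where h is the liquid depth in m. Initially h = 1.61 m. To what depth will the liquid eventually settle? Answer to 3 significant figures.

4.99 m

A dh/dt = Q_in − 0.0282 √h. Steady state requires inflow = outflow:
Q_in = 0.0282 √h_ss ⇒ √h_ss = 0.0630/0.0282 = 2.2340.
h_ss = 2.2340² = 4.9909 m. (Since h₀ = 1.61 m < h_ss, the level will rise toward this value.)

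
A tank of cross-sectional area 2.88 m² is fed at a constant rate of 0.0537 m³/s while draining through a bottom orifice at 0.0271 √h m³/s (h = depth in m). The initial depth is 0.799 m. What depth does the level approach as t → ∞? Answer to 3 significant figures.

A dh/dt = Q_in − 0.0271 √h. Steady state requires inflow = outflow:
Q_in = 0.0271 √h_ss ⇒ √h_ss = 0.0537/0.0271 = 1.9815.
h_ss = 1.9815² = 3.9265 m. (Since h₀ = 0.799 m < h_ss, the level will rise toward this value.)

3.93 m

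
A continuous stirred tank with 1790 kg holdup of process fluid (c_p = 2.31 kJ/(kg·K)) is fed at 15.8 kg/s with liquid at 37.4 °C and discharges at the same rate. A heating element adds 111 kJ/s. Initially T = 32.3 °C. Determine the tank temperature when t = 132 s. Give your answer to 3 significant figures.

37.9 °C

M c_p dT/dt = ṁ c_p (T_in − T) + Q̇.
Rearrange: dT/dt = (T_ss − T)/τ with τ = M/ṁ = 113.29 s and T_ss = T_in + Q̇/(ṁ c_p) = 40.441 °C.
This is linear first-order; T(t) = T_ss + (T₀ − T_ss) e^(−t/τ).
T(132) = 40.441 + (-8.1413)·e^(−132/113.29) = 40.441 + (-8.1413)·0.31188 = 37.902 °C.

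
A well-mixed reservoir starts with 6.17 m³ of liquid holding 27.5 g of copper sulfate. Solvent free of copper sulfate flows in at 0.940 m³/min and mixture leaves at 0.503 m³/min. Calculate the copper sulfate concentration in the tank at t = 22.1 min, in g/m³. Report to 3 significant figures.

0.587 g/m³

Let m(t) be the amount of copper sulfate. Volume: V(t) = V₀ + (Q_in − Q_out) t = 6.17 + 0.43700 t; V(22.1) = 15.828 m³.
Solute balance: dm/dt = 0 − Q_out C = −Q_out m/V(t).
Separate: dm/m = −Q_out dt/V(t) ⇒ ln(m/m₀) = −(Q_out/(Q_in−Q_out)) ln(V/V₀).
m = m₀ (V₀/V)^(Q_out/(Q_in−Q_out)) = 27.5 × (6.17/15.828)^(1.1510) = 9.2984 g.
C = m/V = 9.2984/15.828 = 0.58748 g/m³.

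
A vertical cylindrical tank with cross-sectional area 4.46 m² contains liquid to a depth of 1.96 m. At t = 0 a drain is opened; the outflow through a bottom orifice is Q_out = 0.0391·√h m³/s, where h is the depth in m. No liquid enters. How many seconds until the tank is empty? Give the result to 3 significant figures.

With no inflow, A dh/dt = −0.0391 √h.
Separate and integrate: 2(√h − √h₀) = −(0.0391/A) t.
Set h = 0: 2√h₀ = (0.0391/A) t_empty ⇒ t_empty = 2A√h₀/0.0391.
t_empty = 2·4.46·√1.96/0.0391 = 8.9200·1.4000/0.0391 = 319.39 s.

319 s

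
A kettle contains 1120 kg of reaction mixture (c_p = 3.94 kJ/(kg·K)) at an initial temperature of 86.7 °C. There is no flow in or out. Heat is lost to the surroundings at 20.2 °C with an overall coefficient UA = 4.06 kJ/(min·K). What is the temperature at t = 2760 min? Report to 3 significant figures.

Unsteady energy balance on the tank contents: M c_p dT/dt = −UA(T − T_amb).
dT/dt = (T_ss − T)/τ with T_ss = T_amb = 20.200 °C, τ = M c_p/UA = 1120·3.94/4.06 = 1086.9 min.
T approaches T_ss exponentially: T(t) = T_ss + (T₀ − T_ss) e^(−t/τ).
T(2760) = 20.200 + (66.500)·0.078918 = 25.448 °C.

25.4 °C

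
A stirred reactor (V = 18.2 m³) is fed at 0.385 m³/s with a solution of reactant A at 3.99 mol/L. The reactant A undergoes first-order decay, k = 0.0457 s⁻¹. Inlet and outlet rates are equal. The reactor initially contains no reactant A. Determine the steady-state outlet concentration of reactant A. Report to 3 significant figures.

Accumulation = in − out − consumed: V dC/dt = Q C_in − Q C − k V C.
At steady state: 0 = Q C_in − (Q + kV) C_ss, so C_ss = Q C_in/(Q + kV).
C_ss = 0.385·3.99/(0.385 + 0.0457·18.2) = 1.5362/1.2167 = 1.2625 mol/L.

1.26 mol/L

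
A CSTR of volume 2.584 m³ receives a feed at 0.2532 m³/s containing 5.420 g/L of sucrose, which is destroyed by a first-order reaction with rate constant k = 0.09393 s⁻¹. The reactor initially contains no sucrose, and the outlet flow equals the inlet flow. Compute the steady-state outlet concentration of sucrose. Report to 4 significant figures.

2.767 g/L

Accumulation = in − out − consumed: V dC/dt = Q C_in − Q C − k V C.
Steady state (dC/dt = 0): C_ss = Q C_in/(Q + kV) = C_in/(1 + kV/Q).
C_ss = 0.2532·5.420/(0.2532 + 0.09393·2.584) = 1.37234/0.495915 = 2.76730 g/L.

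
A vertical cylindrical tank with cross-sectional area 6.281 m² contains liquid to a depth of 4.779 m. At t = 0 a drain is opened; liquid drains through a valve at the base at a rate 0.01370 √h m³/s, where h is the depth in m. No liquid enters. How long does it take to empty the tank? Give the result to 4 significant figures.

A dh/dt = −Q_out = −0.01370 √h.
Separate and integrate: 2(√h − √h₀) = −(0.01370/A) t.
Set h = 0: 2√h₀ = (0.01370/A) t_empty ⇒ t_empty = 2A√h₀/0.01370.
t_empty = 2·6.281·√4.779/0.01370 = 12.5620·2.18609/0.01370 = 2004.50 s.

2005 s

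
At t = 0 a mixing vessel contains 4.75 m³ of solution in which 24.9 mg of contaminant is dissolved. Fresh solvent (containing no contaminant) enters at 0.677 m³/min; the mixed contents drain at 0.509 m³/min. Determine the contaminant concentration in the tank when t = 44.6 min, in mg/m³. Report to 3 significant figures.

0.115 mg/m³

Total volume: dV/dt = Q_in − Q_out = 0.16800 m³/min, so V(t) = 4.75 + 0.16800 t and V(44.6) = 12.243 m³.
Species balance (pure solvent in): dm/dt = −Q_out · m/V(t).
dm/m = −Q_out dt/(V₀ + 0.16800 t); integrating gives ln(m/m₀) = −(Q_out/(Q_in−Q_out)) ln(V/V₀).
m = m₀ (V₀/V)^(Q_out/(Q_in−Q_out)) = 24.9 × (4.75/12.243)^(3.0298) = 1.4138 mg.
C = m/V = 1.4138/12.243 = 0.11548 mg/m³.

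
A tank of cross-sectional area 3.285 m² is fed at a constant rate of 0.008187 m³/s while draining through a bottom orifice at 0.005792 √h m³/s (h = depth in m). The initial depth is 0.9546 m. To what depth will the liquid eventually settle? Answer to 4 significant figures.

Mass balance (ρ constant): A dh/dt = Q_in − 0.005792 √h. At steady state dh/dt = 0:
Q_in = 0.005792 √h_ss ⇒ √h_ss = 0.008187/0.005792 = 1.41350.
h_ss = 1.41350² = 1.99799 m. (Since h₀ = 0.9546 m < h_ss, the level will rise toward this value.)

1.998 m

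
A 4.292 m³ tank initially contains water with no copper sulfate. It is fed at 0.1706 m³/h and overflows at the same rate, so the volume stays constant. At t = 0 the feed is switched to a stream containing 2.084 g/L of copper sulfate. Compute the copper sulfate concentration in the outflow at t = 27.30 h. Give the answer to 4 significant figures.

1.380 g/L

Accumulation = in − out for the solute gives V dC/dt = Q(C_in − C).
So dC/dt = (C_in − C)/τ with τ = V/Q = 4.292/0.1706 = 25.1583 h.
Solution: C(t) = C_in + (C₀ − C_in) e^(−t/τ).
C(27.30) = 2.084 + (0 − 2.084)·e^(−27.30/25.1583) = 2.084 + (-2.08400)·0.337858 = 1.37990 g/L.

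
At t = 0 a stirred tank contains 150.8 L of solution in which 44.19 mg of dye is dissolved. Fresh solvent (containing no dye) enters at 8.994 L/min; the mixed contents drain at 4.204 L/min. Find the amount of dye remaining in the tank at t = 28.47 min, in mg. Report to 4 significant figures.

Total volume: dV/dt = Q_in − Q_out = 4.79000 L/min, so V(t) = 150.8 + 4.79000 t and V(28.47) = 287.171 L.
Species balance (pure solvent in): dm/dt = −Q_out · m/V(t).
Separate: dm/m = −Q_out dt/V(t) ⇒ ln(m/m₀) = −(Q_out/(Q_in−Q_out)) ln(V/V₀).
m = m₀ (V₀/V)^(Q_out/(Q_in−Q_out)) = 44.19 × (150.8/287.171)^(0.877662) = 25.1077 mg.

25.11 mg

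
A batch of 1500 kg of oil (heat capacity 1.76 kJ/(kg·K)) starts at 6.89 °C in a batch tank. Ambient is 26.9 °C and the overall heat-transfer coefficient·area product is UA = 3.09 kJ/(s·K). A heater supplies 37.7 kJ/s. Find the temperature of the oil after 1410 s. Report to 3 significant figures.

32.9 °C

First-law balance (no shaft work): M c_p dT/dt = −UA(T − T_amb) + Q̇.
dT/dt = (T_ss − T)/τ with T_ss = T_amb + Q̇/UA = 26.9 + 37.7/3.09 = 39.101 °C, τ = M c_p/UA = 1500·1.76/3.09 = 854.37 s.
T approaches T_ss exponentially: T(t) = T_ss + (T₀ − T_ss) e^(−t/τ).
T(1410) = 39.101 + (-32.211)·0.19198 = 32.917 °C.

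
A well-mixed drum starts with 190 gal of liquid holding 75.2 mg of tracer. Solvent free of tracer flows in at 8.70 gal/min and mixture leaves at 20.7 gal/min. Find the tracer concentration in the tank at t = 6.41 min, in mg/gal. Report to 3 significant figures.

Let m(t) be the amount of tracer. Volume: V(t) = V₀ + (Q_in − Q_out) t = 190 − 12.000 t; V(6.41) = 113.08 gal.
No tracer enters, so dm/dt = −Q_out · (m/V).
dm/m = −Q_out dt/(V₀ − 12.000 t); integrating gives ln(m/m₀) = −(Q_out/(Q_in−Q_out)) ln(V/V₀).
m = m₀ (V₀/V)^(Q_out/(Q_in−Q_out)) = 75.2 × (190/113.08)^(-1.7250) = 30.723 mg.
C = m/V = 30.723/113.08 = 0.27169 mg/gal.

0.272 mg/gal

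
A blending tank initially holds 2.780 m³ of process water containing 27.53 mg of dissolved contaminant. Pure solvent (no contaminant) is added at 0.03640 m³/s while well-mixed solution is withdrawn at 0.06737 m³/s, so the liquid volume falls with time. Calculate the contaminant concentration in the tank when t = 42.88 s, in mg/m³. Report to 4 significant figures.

4.616 mg/m³

Let m(t) be the amount of contaminant. Volume: V(t) = V₀ + (Q_in − Q_out) t = 2.780 − 0.0309700 t; V(42.88) = 1.45201 m³.
No contaminant enters, so dm/dt = −Q_out · (m/V).
Separate: dm/m = −Q_out dt/V(t) ⇒ ln(m/m₀) = −(Q_out/(Q_in−Q_out)) ln(V/V₀).
m = m₀ (V₀/V)^(Q_out/(Q_in−Q_out)) = 27.53 × (2.780/1.45201)^(-2.17533) = 6.70189 mg.
C = m/V = 6.70189/1.45201 = 4.61560 mg/m³.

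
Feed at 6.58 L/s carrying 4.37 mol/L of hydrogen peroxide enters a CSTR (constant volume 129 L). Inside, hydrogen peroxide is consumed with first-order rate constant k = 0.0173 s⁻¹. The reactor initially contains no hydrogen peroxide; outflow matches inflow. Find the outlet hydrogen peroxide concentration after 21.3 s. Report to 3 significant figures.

Species balance: V dC/dt = Q C_in − Q C − k V C.
dC/dt = (Q/V) C_in − (Q/V + k) C; effective rate a = Q/V + k = 0.051008 + 0.0173 = 0.068308 s⁻¹.
C_ss = Q C_in/(Q + kV) = 3.2632 mol/L; C(t) = C_ss + (C₀ − C_ss) e^(−a t).
C(21.3) = 3.2632 + (-3.2632)·e^(−0.068308·21.3) = 3.2632 + (-3.2632)·0.23341 = 2.5016 mol/L.

2.50 mol/L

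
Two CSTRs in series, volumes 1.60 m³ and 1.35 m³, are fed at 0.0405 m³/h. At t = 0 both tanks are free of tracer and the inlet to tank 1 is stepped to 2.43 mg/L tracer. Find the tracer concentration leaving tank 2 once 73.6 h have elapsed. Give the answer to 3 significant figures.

1.46 mg/L

Species balance on tank i: dCᵢ/dt = (Cᵢ₋₁ − Cᵢ)/τᵢ with τᵢ = Vᵢ/Q.
τ₁ = 1.60/0.0405 = 39.506 h; τ₂ = 1.35/0.0405 = 33.333 h.
Tank 1: C₁ = C_in(1 − e^(−t/τ₁)). Tank 2 (τ₁ ≠ τ₂): C₂ = C_in[1 − (τ₁ e^(−t/τ₁) − τ₂ e^(−t/τ₂))/(τ₁ − τ₂)].
At t = 73.6: e^(−t/τ₁) = 0.15521, e^(−t/τ₂) = 0.10992.
C₂ = 2.43·[1 − (39.506·0.15521 − 33.333·0.10992)/(6.1728)] = 2.43·0.60025 = 1.4586 mg/L.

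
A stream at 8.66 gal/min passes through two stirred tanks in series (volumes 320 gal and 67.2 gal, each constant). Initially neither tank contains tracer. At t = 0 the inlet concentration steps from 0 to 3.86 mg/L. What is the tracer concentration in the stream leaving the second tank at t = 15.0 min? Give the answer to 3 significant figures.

0.753 mg/L

Species balance on tank i: dCᵢ/dt = (Cᵢ₋₁ − Cᵢ)/τᵢ with τᵢ = Vᵢ/Q.
τ₁ = 320/8.66 = 36.952 min; τ₂ = 67.2/8.66 = 7.7598 min.
Solving the cascade with C₁(0)=C₂(0)=0 gives C₂(t) = C_in[1 − (τ₁ e^(−t/τ₁) − τ₂ e^(−t/τ₂))/(τ₁ − τ₂)].
At t = 15.0: e^(−t/τ₁) = 0.66635, e^(−t/τ₂) = 0.14471.
C₂ = 3.86·[1 − (36.952·0.66635 − 7.7598·0.14471)/(29.192)] = 3.86·0.19498 = 0.75264 mg/L.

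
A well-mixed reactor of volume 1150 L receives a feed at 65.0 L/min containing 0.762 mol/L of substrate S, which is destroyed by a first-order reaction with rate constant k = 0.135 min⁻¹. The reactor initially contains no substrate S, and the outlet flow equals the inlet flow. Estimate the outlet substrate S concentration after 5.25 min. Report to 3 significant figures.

0.143 mol/L

Species balance: V dC/dt = Q C_in − Q C − k V C.
This is linear with rate a = Q/V + k = 0.19152 min⁻¹.
C_ss = Q C_in/(Q + kV) = 0.22488 mol/L; C(t) = C_ss + (C₀ − C_ss) e^(−a t).
C(5.25) = 0.22488 + (-0.22488)·e^(−0.19152·5.25) = 0.22488 + (-0.22488)·0.36587 = 0.14260 mol/L.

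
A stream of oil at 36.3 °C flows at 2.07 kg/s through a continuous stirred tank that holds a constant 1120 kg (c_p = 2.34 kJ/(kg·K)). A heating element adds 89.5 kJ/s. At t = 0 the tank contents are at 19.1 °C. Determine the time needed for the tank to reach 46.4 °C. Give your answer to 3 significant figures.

784 s

Unsteady energy balance on the tank contents: M c_p dT/dt = ṁ c_p (T_in − T) + 89.5.
τ = M/ṁ = 541.06 s; T_ss = T_in + Q̇/(ṁ c_p) = 54.777 °C.
T(t) = T_ss + (T₀ − T_ss) e^(−t/τ). Set T = 46.4:
e^(−t/τ) = (46.4 − 54.777)/(19.1 − 54.777) = 0.23481
t = −541.06 · ln(0.23481) = 784.00 s.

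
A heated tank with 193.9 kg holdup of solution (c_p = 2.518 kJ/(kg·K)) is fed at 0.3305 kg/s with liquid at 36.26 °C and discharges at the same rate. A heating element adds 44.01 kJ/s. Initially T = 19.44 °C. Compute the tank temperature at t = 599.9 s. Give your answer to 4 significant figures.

Heat balance on the well-mixed liquid: M c_p dT/dt = ṁ c_p (T_in − T) + 44.01.
Rearrange: dT/dt = (T_ss − T)/τ with τ = M/ṁ = 586.687 s and T_ss = T_in + Q̇/(ṁ c_p) = 89.1440 °C.
This is linear first-order; T(t) = T_ss + (T₀ − T_ss) e^(−t/τ).
T(599.9) = 89.1440 + (-69.7040)·e^(−599.9/586.687) = 89.1440 + (-69.7040)·0.359687 = 64.0724 °C.

64.07 °C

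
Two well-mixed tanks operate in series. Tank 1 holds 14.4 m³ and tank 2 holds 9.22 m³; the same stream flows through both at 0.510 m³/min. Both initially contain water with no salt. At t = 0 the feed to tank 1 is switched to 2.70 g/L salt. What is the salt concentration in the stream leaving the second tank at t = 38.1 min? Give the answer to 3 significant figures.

Species balance on tank i: dCᵢ/dt = (Cᵢ₋₁ − Cᵢ)/τᵢ with τᵢ = Vᵢ/Q.
τ₁ = 14.4/0.510 = 28.235 min; τ₂ = 9.22/0.510 = 18.078 min.
Tank 1: C₁ = C_in(1 − e^(−t/τ₁)). Tank 2 (τ₁ ≠ τ₂): C₂ = C_in[1 − (τ₁ e^(−t/τ₁) − τ₂ e^(−t/τ₂))/(τ₁ − τ₂)].
At t = 38.1: e^(−t/τ₁) = 0.25940, e^(−t/τ₂) = 0.12154.
C₂ = 2.70·[1 − (28.235·0.25940 − 18.078·0.12154)/(10.157)] = 2.70·0.49522 = 1.3371 g/L.

1.34 g/L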